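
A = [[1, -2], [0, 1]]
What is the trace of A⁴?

A = I + N where N = [[0, -2], [0, 0]] is strictly upper-triangular, so N² = 0.
(I + N)⁴ = I + 4·N = [[1, -8], [0, 1]].

2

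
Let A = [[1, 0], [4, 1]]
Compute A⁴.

[[1, 0], [16, 1]]

A = I + N where N = [[0, 0], [4, 0]] is strictly lower-triangular, so N² = 0.
(I + N)⁴ = I + 4·N = [[1, 0], [16, 1]].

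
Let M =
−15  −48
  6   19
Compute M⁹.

[[−157455, −472368], [59046, 177139]]

tr M = 4 and det M = 3, so the characteristic polynomial is λ² − (4)λ + (3) with roots 1 and 3.
Eigenvectors give P = [[3, −8], [−1, 3]] with P⁻¹ = [[3, 8], [1, 3]], and M = P·diag(1, 3)·P⁻¹.
Then M⁹ = P·diag(1, 19683)·P⁻¹ = [[3, −157464], [−1, 59049]] · [[3, 8], [1, 3]] = [[−157455, −472368], [59046, 177139]].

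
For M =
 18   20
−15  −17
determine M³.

tr M = 1 and det M = −6, so the characteristic polynomial is λ² − (1)λ + (−6) with roots 3 and −2.
Eigenvectors give P = [[−4, 1], [3, −1]] with P⁻¹ = [[−1, −1], [−3, −4]], and M = P·diag(3, −2)·P⁻¹.
Then M³ = P·diag(27, −8)·P⁻¹ = [[−108, −8], [81, 8]] · [[−1, −1], [−3, −4]] = [[132, 140], [−105, −113]].

[[132, 140], [−105, −113]]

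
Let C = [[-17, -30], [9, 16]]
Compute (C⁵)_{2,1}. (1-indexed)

99

tr C = -1 and det C = -2, so the characteristic polynomial is λ² − (-1)λ + (-2) with roots -2 and 1.
Eigenvectors give P = [[-2, -5], [1, 3]] with P⁻¹ = [[-3, -5], [1, 2]], and C = P·diag(-2, 1)·P⁻¹.
Then C⁵ = P·diag(-32, 1)·P⁻¹ = [[64, -5], [-32, 3]] · [[-3, -5], [1, 2]] = [[-197, -330], [99, 166]].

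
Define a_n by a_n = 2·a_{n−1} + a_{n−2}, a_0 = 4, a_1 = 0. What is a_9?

1632

With companion matrix C = [[2, 1], [1, 0]], [a_n, a_{n−1}]ᵀ = C·[a_{n−1}, a_{n−2}]ᵀ, so [a_9, a_8]ᵀ = C^8·[a_1, a_0]ᵀ.
C^8 = [[985, 408], [408, 169]], giving [a_9, a_8]ᵀ = [[1632], [676]].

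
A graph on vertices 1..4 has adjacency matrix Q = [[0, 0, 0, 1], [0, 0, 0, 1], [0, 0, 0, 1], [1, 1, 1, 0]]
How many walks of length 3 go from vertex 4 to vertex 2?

3

The number of length-3 walks from vertex 4 to vertex 2 is entry (4,2) of Q^3, where Q is the adjacency matrix.
Q^2 = [[1, 1, 1, 0], [1, 1, 1, 0], [1, 1, 1, 0], [0, 0, 0, 3]]
Q^3 = [[0, 0, 0, 3], [0, 0, 0, 3], [0, 0, 0, 3], [3, 3, 3, 0]]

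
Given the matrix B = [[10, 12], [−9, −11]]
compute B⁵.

[[100, 132], [−99, −131]]

tr B = −1 and det B = −2, so the characteristic polynomial is λ² − (−1)λ + (−2) with roots −2 and 1.
Eigenvectors give P = [[−1, 4], [1, −3]] with P⁻¹ = [[3, 4], [1, 1]], and B = P·diag(−2, 1)·P⁻¹.
Then B⁵ = P·diag(−32, 1)·P⁻¹ = [[32, 4], [−32, −3]] · [[3, 4], [1, 1]] = [[100, 132], [−99, −131]].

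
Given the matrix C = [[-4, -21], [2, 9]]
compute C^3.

tr C = 5 and det C = 6, so the characteristic polynomial is λ² − (5)λ + (6) with roots 2 and 3.
Eigenvectors give P = [[-7, 3], [2, -1]] with P⁻¹ = [[-1, -3], [-2, -7]], and C = P·diag(2, 3)·P⁻¹.
Then C^3 = P·diag(8, 27)·P⁻¹ = [[-56, 81], [16, -27]] · [[-1, -3], [-2, -7]] = [[-106, -399], [38, 141]].

[[-106, -399], [38, 141]]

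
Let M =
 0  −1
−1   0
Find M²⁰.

M² = I (check: tr M = 0 and det M = −1), so M²⁰ = I since 20 is even.

[[1, 0], [0, 1]]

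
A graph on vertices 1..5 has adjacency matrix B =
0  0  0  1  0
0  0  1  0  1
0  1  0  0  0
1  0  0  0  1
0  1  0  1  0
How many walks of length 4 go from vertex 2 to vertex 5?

0

The number of length-4 walks from vertex 2 to vertex 5 is entry (2,5) of B⁴, where B is the adjacency matrix.
B² = [[1, 0, 0, 0, 1], [0, 2, 0, 1, 0], [0, 0, 1, 0, 1], [0, 1, 0, 2, 0], [1, 0, 1, 0, 2]]
B³ = [[0, 1, 0, 2, 0], [1, 0, 2, 0, 3], [0, 2, 0, 1, 0], [2, 0, 1, 0, 3], [0, 3, 0, 3, 0]]
B⁴ = [[2, 0, 1, 0, 3], [0, 5, 0, 4, 0], [1, 0, 2, 0, 3], [0, 4, 0, 5, 0], [3, 0, 3, 0, 6]]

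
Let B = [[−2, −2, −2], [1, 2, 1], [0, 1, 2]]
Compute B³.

[[−6, −10, −10], [3, 8, 7], [2, 11, 12]]

B² = [[2, −2, −2], [0, 3, 2], [1, 4, 5]]
B³ = [[−6, −10, −10], [3, 8, 7], [2, 11, 12]]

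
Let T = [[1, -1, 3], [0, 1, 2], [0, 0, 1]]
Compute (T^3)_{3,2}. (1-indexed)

T = I + N where N = [[0, -1, 3], [0, 0, 2], [0, 0, 0]] is strictly upper-triangular, so N^3 = 0.
(I + N)^3 = I + 3·N + 3·N^2 = [[1, -3, 3], [0, 1, 6], [0, 0, 1]].

0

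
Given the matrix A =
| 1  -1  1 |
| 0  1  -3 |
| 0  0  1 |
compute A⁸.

A = I + N where N = [[0, -1, 1], [0, 0, -3], [0, 0, 0]] is strictly upper-triangular, so N³ = 0.
(I + N)⁸ = I + 8·N + 28·N² = [[1, -8, 92], [0, 1, -24], [0, 0, 1]].

[[1, -8, 92], [0, 1, -24], [0, 0, 1]]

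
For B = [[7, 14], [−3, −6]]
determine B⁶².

[[7, 14], [−3, −6]]

B² = B (a projection; rank 1, trace 1), so B⁶² = B.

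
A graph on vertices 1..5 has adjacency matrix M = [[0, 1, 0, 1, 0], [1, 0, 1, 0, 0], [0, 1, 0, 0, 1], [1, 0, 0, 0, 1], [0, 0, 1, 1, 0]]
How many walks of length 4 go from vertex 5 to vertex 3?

The number of length-4 walks from vertex 5 to vertex 3 is entry (5,3) of M⁴, where M is the adjacency matrix.
M² = [[2, 0, 1, 0, 1], [0, 2, 0, 1, 1], [1, 0, 2, 1, 0], [0, 1, 1, 2, 0], [1, 1, 0, 0, 2]]
M³ = [[0, 3, 1, 3, 1], [3, 0, 3, 1, 1], [1, 3, 0, 1, 3], [3, 1, 1, 0, 3], [1, 1, 3, 3, 0]]
M⁴ = [[6, 1, 4, 1, 4], [1, 6, 1, 4, 4], [4, 1, 6, 4, 1], [1, 4, 4, 6, 1], [4, 4, 1, 1, 6]]

1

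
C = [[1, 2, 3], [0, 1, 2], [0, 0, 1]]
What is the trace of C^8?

C = I + N where N = [[0, 2, 3], [0, 0, 2], [0, 0, 0]] is strictly upper-triangular, so N^3 = 0.
(I + N)^8 = I + 8·N + 28·N^2 = [[1, 16, 136], [0, 1, 16], [0, 0, 1]].

3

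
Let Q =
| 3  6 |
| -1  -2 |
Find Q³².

Q² = Q (a projection; rank 1, trace 1), so Q³² = Q.

[[3, 6], [-1, -2]]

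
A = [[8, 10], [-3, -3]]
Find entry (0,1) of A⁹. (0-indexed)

191710

tr A = 5 and det A = 6, so the characteristic polynomial is λ² − (5)λ + (6) with roots 2 and 3.
Eigenvectors give P = [[5, 2], [-3, -1]] with P⁻¹ = [[-1, -2], [3, 5]], and A = P·diag(2, 3)·P⁻¹.
Then A⁹ = P·diag(512, 19683)·P⁻¹ = [[2560, 39366], [-1536, -19683]] · [[-1, -2], [3, 5]] = [[115538, 191710], [-57513, -95343]].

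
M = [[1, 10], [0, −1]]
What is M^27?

[[1, 10], [0, −1]]

M² = I (check: tr M = 0 and det M = −1), so M^27 = M since 27 is odd.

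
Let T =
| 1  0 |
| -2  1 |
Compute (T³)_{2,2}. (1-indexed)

1

T = I + N where N = [[0, 0], [-2, 0]] is strictly lower-triangular, so N² = 0.
(I + N)³ = I + 3·N = [[1, 0], [-6, 1]].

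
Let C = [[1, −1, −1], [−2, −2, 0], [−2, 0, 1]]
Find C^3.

C^2 = [[5, 1, −2], [2, 6, 2], [−4, 2, 3]]
C^3 = [[7, −7, −7], [−14, −14, 0], [−14, 0, 7]]

[[7, −7, −7], [−14, −14, 0], [−14, 0, 7]]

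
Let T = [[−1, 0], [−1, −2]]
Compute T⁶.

tr T = −3 and det T = 2, so the characteristic polynomial is λ² − (−3)λ + (2) with roots −1 and −2.
Eigenvectors give P = [[−1, 0], [1, 1]] with P⁻¹ = [[−1, 0], [1, 1]], and T = P·diag(−1, −2)·P⁻¹.
Then T⁶ = P·diag(1, 64)·P⁻¹ = [[−1, 0], [1, 64]] · [[−1, 0], [1, 1]] = [[1, 0], [63, 64]].

[[1, 0], [63, 64]]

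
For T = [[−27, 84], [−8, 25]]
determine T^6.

[[5097, −15288], [1456, −4367]]

tr T = −2 and det T = −3, so the characteristic polynomial is λ² − (−2)λ + (−3) with roots 1 and −3.
Eigenvectors give P = [[3, −7], [1, −2]] with P⁻¹ = [[−2, 7], [−1, 3]], and T = P·diag(1, −3)·P⁻¹.
Then T^6 = P·diag(1, 729)·P⁻¹ = [[3, −5103], [1, −1458]] · [[−2, 7], [−1, 3]] = [[5097, −15288], [1456, −4367]].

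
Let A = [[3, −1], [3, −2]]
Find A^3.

[[15, −4], [12, −5]]

A^2 = [[6, −1], [3, 1]]
A^3 = [[15, −4], [12, −5]]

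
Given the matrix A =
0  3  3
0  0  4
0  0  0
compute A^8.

[[0, 0, 0], [0, 0, 0], [0, 0, 0]]

A is strictly triangular, hence nilpotent: A^3 = 0, so A^8 = 0.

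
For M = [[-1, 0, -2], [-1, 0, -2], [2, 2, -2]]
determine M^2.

[[-3, -4, 6], [-3, -4, 6], [-8, -4, -4]]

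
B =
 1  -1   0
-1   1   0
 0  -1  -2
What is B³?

[[4, -4, 0], [-4, 4, 0], [0, -4, -8]]

B² = [[2, -2, 0], [-2, 2, 0], [1, 1, 4]]
B³ = [[4, -4, 0], [-4, 4, 0], [0, -4, -8]]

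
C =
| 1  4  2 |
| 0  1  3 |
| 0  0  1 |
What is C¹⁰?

C = I + N where N = [[0, 4, 2], [0, 0, 3], [0, 0, 0]] is strictly upper-triangular, so N³ = 0.
(I + N)¹⁰ = I + 10·N + 45·N² = [[1, 40, 560], [0, 1, 30], [0, 0, 1]].

[[1, 40, 560], [0, 1, 30], [0, 0, 1]]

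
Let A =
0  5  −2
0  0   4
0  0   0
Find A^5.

A is strictly triangular, hence nilpotent: A^3 = 0, so A^5 = 0.

[[0, 0, 0], [0, 0, 0], [0, 0, 0]]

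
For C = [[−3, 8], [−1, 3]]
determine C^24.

C² = I (check: tr C = 0 and det C = −1), so C^24 = I since 24 is even.

[[1, 0], [0, 1]]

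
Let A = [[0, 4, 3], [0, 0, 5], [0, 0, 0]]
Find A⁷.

[[0, 0, 0], [0, 0, 0], [0, 0, 0]]

A is strictly triangular, hence nilpotent: A³ = 0, so A⁷ = 0.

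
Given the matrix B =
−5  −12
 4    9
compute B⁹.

[[−59045, −118092], [39364, 78729]]

tr B = 4 and det B = 3, so the characteristic polynomial is λ² − (4)λ + (3) with roots 1 and 3.
Eigenvectors give P = [[−2, −3], [1, 2]] with P⁻¹ = [[−2, −3], [1, 2]], and B = P·diag(1, 3)·P⁻¹.
Then B⁹ = P·diag(1, 19683)·P⁻¹ = [[−2, −59049], [1, 39366]] · [[−2, −3], [1, 2]] = [[−59045, −118092], [39364, 78729]].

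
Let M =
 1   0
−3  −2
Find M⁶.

[[1, 0], [63, 64]]

tr M = −1 and det M = −2, so the characteristic polynomial is λ² − (−1)λ + (−2) with roots −2 and 1.
Eigenvectors give P = [[0, −1], [1, 1]] with P⁻¹ = [[1, 1], [−1, 0]], and M = P·diag(−2, 1)·P⁻¹.
Then M⁶ = P·diag(64, 1)·P⁻¹ = [[0, −1], [64, 1]] · [[1, 1], [−1, 0]] = [[1, 0], [63, 64]].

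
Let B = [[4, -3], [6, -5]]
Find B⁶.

tr B = -1 and det B = -2, so the characteristic polynomial is λ² − (-1)λ + (-2) with roots 1 and -2.
Eigenvectors give P = [[1, 1], [1, 2]] with P⁻¹ = [[2, -1], [-1, 1]], and B = P·diag(1, -2)·P⁻¹.
Then B⁶ = P·diag(1, 64)·P⁻¹ = [[1, 64], [1, 128]] · [[2, -1], [-1, 1]] = [[-62, 63], [-126, 127]].

[[-62, 63], [-126, 127]]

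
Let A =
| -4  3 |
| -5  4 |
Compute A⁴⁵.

[[-4, 3], [-5, 4]]

A² = I (check: tr A = 0 and det A = -1), so A⁴⁵ = A since 45 is odd.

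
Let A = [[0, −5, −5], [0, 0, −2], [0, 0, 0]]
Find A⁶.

A is strictly triangular, hence nilpotent: A³ = 0, so A⁶ = 0.

[[0, 0, 0], [0, 0, 0], [0, 0, 0]]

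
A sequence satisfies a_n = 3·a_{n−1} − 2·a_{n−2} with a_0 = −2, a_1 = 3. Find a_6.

With companion matrix M = [[3, −2], [1, 0]], [a_n, a_{n−1}]ᵀ = M·[a_{n−1}, a_{n−2}]ᵀ, so [a_6, a_5]ᵀ = M^5·[a_1, a_0]ᵀ.
M^5 = [[63, −62], [31, −30]], giving [a_6, a_5]ᵀ = [[313], [153]].

313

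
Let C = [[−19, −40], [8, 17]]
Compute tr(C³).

−26

tr C = −2 and det C = −3, so the characteristic polynomial is λ² − (−2)λ + (−3) with roots 1 and −3.
Eigenvectors give P = [[−2, 5], [1, −2]] with P⁻¹ = [[2, 5], [1, 2]], and C = P·diag(1, −3)·P⁻¹.
Then C³ = P·diag(1, −27)·P⁻¹ = [[−2, −135], [1, 54]] · [[2, 5], [1, 2]] = [[−139, −280], [56, 113]].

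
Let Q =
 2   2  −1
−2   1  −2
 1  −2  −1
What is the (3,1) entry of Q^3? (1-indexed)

10

Q^2 = [[−1, 8, −5], [−8, 1, 2], [5, 2, 4]]
Q^3 = [[−23, 16, −10], [−16, −19, 4], [10, 4, −13]]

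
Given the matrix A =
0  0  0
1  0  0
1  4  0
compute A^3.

A is strictly triangular, hence nilpotent: A^3 = 0, so A^3 = 0.

[[0, 0, 0], [0, 0, 0], [0, 0, 0]]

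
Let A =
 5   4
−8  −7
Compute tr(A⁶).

tr A = −2 and det A = −3, so the characteristic polynomial is λ² − (−2)λ + (−3) with roots −3 and 1.
Eigenvectors give P = [[−1, −1], [2, 1]] with P⁻¹ = [[1, 1], [−2, −1]], and A = P·diag(−3, 1)·P⁻¹.
Then A⁶ = P·diag(729, 1)·P⁻¹ = [[−729, −1], [1458, 1]] · [[1, 1], [−2, −1]] = [[−727, −728], [1456, 1457]].

730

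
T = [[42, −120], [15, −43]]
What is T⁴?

tr T = −1 and det T = −6, so the characteristic polynomial is λ² − (−1)λ + (−6) with roots 2 and −3.
Eigenvectors give P = [[3, −8], [1, −3]] with P⁻¹ = [[3, −8], [1, −3]], and T = P·diag(2, −3)·P⁻¹.
Then T⁴ = P·diag(16, 81)·P⁻¹ = [[48, −648], [16, −243]] · [[3, −8], [1, −3]] = [[−504, 1560], [−195, 601]].

[[−504, 1560], [−195, 601]]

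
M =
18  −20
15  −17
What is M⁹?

tr M = 1 and det M = −6, so the characteristic polynomial is λ² − (1)λ + (−6) with roots 3 and −2.
Eigenvectors give P = [[−4, 1], [−3, 1]] with P⁻¹ = [[−1, 1], [−3, 4]], and M = P·diag(3, −2)·P⁻¹.
Then M⁹ = P·diag(19683, −512)·P⁻¹ = [[−78732, −512], [−59049, −512]] · [[−1, 1], [−3, 4]] = [[80268, −80780], [60585, −61097]].

[[80268, −80780], [60585, −61097]]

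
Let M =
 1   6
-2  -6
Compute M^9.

tr M = -5 and det M = 6, so the characteristic polynomial is λ² − (-5)λ + (6) with roots -2 and -3.
Eigenvectors give P = [[-2, -3], [1, 2]] with P⁻¹ = [[-2, -3], [1, 2]], and M = P·diag(-2, -3)·P⁻¹.
Then M^9 = P·diag(-512, -19683)·P⁻¹ = [[1024, 59049], [-512, -39366]] · [[-2, -3], [1, 2]] = [[57001, 115026], [-38342, -77196]].

[[57001, 115026], [-38342, -77196]]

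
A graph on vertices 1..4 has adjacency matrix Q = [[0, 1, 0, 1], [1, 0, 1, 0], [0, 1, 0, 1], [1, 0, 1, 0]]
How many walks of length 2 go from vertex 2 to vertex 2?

The number of length-2 walks from vertex 2 to vertex 2 is entry (2,2) of Q², where Q is the adjacency matrix.
Q² = [[2, 0, 2, 0], [0, 2, 0, 2], [2, 0, 2, 0], [0, 2, 0, 2]]

2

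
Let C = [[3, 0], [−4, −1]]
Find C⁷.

tr C = 2 and det C = −3, so the characteristic polynomial is λ² − (2)λ + (−3) with roots 3 and −1.
Eigenvectors give P = [[−1, 0], [1, −1]] with P⁻¹ = [[−1, 0], [−1, −1]], and C = P·diag(3, −1)·P⁻¹.
Then C⁷ = P·diag(2187, −1)·P⁻¹ = [[−2187, 0], [2187, 1]] · [[−1, 0], [−1, −1]] = [[2187, 0], [−2188, −1]].

[[2187, 0], [−2188, −1]]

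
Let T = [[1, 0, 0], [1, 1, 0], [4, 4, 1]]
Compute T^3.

[[1, 0, 0], [3, 1, 0], [24, 12, 1]]

T = I + N where N = [[0, 0, 0], [1, 0, 0], [4, 4, 0]] is strictly lower-triangular, so N^3 = 0.
(I + N)^3 = I + 3·N + 3·N^2 = [[1, 0, 0], [3, 1, 0], [24, 12, 1]].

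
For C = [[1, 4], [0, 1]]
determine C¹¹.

[[1, 44], [0, 1]]

C = I + N where N = [[0, 4], [0, 0]] is strictly upper-triangular, so N² = 0.
(I + N)¹¹ = I + 11·N = [[1, 44], [0, 1]].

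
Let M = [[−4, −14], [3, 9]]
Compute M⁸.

[[−37574, −88270], [18915, 44391]]

tr M = 5 and det M = 6, so the characteristic polynomial is λ² − (5)λ + (6) with roots 2 and 3.
Eigenvectors give P = [[7, −2], [−3, 1]] with P⁻¹ = [[1, 2], [3, 7]], and M = P·diag(2, 3)·P⁻¹.
Then M⁸ = P·diag(256, 6561)·P⁻¹ = [[1792, −13122], [−768, 6561]] · [[1, 2], [3, 7]] = [[−37574, −88270], [18915, 44391]].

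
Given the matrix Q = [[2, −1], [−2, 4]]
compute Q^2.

[[6, −6], [−12, 18]]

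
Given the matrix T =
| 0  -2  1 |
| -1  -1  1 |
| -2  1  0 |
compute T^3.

[[1, -5, 3], [0, -4, 3], [-1, -2, 2]]

T^2 = [[0, 3, -2], [-1, 4, -2], [-1, 3, -1]]
T^3 = [[1, -5, 3], [0, -4, 3], [-1, -2, 2]]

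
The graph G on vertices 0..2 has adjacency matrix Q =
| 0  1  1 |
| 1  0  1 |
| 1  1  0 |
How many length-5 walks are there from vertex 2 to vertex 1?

The number of length-5 walks from vertex 2 to vertex 1 is entry (2,1) of Q^5, where Q is the adjacency matrix.
Q^2 = [[2, 1, 1], [1, 2, 1], [1, 1, 2]]
Q^3 = [[2, 3, 3], [3, 2, 3], [3, 3, 2]]
Q^4 = [[6, 5, 5], [5, 6, 5], [5, 5, 6]]
Q^5 = [[10, 11, 11], [11, 10, 11], [11, 11, 10]]

11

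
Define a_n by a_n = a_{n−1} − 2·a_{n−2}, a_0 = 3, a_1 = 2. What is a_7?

−16

With companion matrix A = [[1, −2], [1, 0]], [a_n, a_{n−1}]ᵀ = A·[a_{n−1}, a_{n−2}]ᵀ, so [a_7, a_6]ᵀ = A^6·[a_1, a_0]ᵀ.
A^6 = [[7, −10], [5, 2]], giving [a_7, a_6]ᵀ = [[−16], [16]].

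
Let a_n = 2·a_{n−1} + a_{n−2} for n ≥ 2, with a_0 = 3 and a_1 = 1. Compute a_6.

157

With companion matrix A = [[2, 1], [1, 0]], [a_n, a_{n−1}]ᵀ = A·[a_{n−1}, a_{n−2}]ᵀ, so [a_6, a_5]ᵀ = A⁵·[a_1, a_0]ᵀ.
A⁵ = [[70, 29], [29, 12]], giving [a_6, a_5]ᵀ = [[157], [65]].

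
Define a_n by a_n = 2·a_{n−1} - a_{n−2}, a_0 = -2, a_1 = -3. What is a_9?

With companion matrix B = [[2, -1], [1, 0]], [a_n, a_{n−1}]ᵀ = B·[a_{n−1}, a_{n−2}]ᵀ, so [a_9, a_8]ᵀ = B⁸·[a_1, a_0]ᵀ.
B⁸ = [[9, -8], [8, -7]], giving [a_9, a_8]ᵀ = [[-11], [-10]].

-11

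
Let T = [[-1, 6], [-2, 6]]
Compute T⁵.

tr T = 5 and det T = 6, so the characteristic polynomial is λ² − (5)λ + (6) with roots 3 and 2.
Eigenvectors give P = [[3, -2], [2, -1]] with P⁻¹ = [[-1, 2], [-2, 3]], and T = P·diag(3, 2)·P⁻¹.
Then T⁵ = P·diag(243, 32)·P⁻¹ = [[729, -64], [486, -32]] · [[-1, 2], [-2, 3]] = [[-601, 1266], [-422, 876]].

[[-601, 1266], [-422, 876]]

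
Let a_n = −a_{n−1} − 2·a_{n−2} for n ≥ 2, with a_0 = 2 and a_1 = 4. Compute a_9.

With companion matrix T = [[−1, −2], [1, 0]], [a_n, a_{n−1}]ᵀ = T·[a_{n−1}, a_{n−2}]ᵀ, so [a_9, a_8]ᵀ = T⁸·[a_1, a_0]ᵀ.
T⁸ = [[−17, −6], [3, −14]], giving [a_9, a_8]ᵀ = [[−80], [−16]].

−80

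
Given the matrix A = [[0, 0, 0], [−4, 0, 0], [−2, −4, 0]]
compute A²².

[[0, 0, 0], [0, 0, 0], [0, 0, 0]]

A is strictly triangular, hence nilpotent: A³ = 0, so A²² = 0.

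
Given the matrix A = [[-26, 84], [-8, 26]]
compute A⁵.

tr A = 0 and det A = -4, so the characteristic polynomial is λ² − (0)λ + (-4) with roots -2 and 2.
Eigenvectors give P = [[7, 3], [2, 1]] with P⁻¹ = [[1, -3], [-2, 7]], and A = P·diag(-2, 2)·P⁻¹.
Then A⁵ = P·diag(-32, 32)·P⁻¹ = [[-224, 96], [-64, 32]] · [[1, -3], [-2, 7]] = [[-416, 1344], [-128, 416]].

[[-416, 1344], [-128, 416]]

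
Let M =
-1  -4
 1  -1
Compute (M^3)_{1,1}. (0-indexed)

11

M^2 = [[-3, 8], [-2, -3]]
M^3 = [[11, 4], [-1, 11]]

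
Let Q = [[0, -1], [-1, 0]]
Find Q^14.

[[1, 0], [0, 1]]

Q² = I (check: tr Q = 0 and det Q = -1), so Q^14 = I since 14 is even.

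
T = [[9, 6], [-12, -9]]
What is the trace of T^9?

tr T = 0 and det T = -9, so the characteristic polynomial is λ² − (0)λ + (-9) with roots 3 and -3.
Eigenvectors give P = [[-1, 1], [1, -2]] with P⁻¹ = [[-2, -1], [-1, -1]], and T = P·diag(3, -3)·P⁻¹.
Then T^9 = P·diag(19683, -19683)·P⁻¹ = [[-19683, -19683], [19683, 39366]] · [[-2, -1], [-1, -1]] = [[59049, 39366], [-78732, -59049]].

0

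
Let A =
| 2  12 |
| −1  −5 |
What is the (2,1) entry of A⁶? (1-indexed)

tr A = −3 and det A = 2, so the characteristic polynomial is λ² − (−3)λ + (2) with roots −1 and −2.
Eigenvectors give P = [[4, 3], [−1, −1]] with P⁻¹ = [[1, 3], [−1, −4]], and A = P·diag(−1, −2)·P⁻¹.
Then A⁶ = P·diag(1, 64)·P⁻¹ = [[4, 192], [−1, −64]] · [[1, 3], [−1, −4]] = [[−188, −756], [63, 253]].

63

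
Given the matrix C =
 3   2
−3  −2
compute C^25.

[[3, 2], [−3, −2]]

C² = C (a projection; rank 1, trace 1), so C^25 = C.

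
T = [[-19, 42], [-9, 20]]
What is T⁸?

[[-1529, 3570], [-765, 1786]]

tr T = 1 and det T = -2, so the characteristic polynomial is λ² − (1)λ + (-2) with roots -1 and 2.
Eigenvectors give P = [[7, 2], [3, 1]] with P⁻¹ = [[1, -2], [-3, 7]], and T = P·diag(-1, 2)·P⁻¹.
Then T⁸ = P·diag(1, 256)·P⁻¹ = [[7, 512], [3, 256]] · [[1, -2], [-3, 7]] = [[-1529, 3570], [-765, 1786]].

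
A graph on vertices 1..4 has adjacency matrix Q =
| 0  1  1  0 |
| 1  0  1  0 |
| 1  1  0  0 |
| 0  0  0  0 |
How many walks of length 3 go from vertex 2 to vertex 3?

3

The number of length-3 walks from vertex 2 to vertex 3 is entry (2,3) of Q³, where Q is the adjacency matrix.
Q² = [[2, 1, 1, 0], [1, 2, 1, 0], [1, 1, 2, 0], [0, 0, 0, 0]]
Q³ = [[2, 3, 3, 0], [3, 2, 3, 0], [3, 3, 2, 0], [0, 0, 0, 0]]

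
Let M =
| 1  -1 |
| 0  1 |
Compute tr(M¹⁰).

M = I + N where N = [[0, -1], [0, 0]] is strictly upper-triangular, so N² = 0.
(I + N)¹⁰ = I + 10·N = [[1, -10], [0, 1]].

2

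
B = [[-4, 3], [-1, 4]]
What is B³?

B² = [[13, 0], [0, 13]]
B³ = [[-52, 39], [-13, 52]]

[[-52, 39], [-13, 52]]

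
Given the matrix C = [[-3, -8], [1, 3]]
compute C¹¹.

[[-3, -8], [1, 3]]

C² = I (check: tr C = 0 and det C = -1), so C¹¹ = C since 11 is odd.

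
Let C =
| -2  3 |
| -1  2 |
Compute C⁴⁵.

C² = I (check: tr C = 0 and det C = -1), so C⁴⁵ = C since 45 is odd.

[[-2, 3], [-1, 2]]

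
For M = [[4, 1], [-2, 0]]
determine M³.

[[48, 14], [-28, -8]]

M² = [[14, 4], [-8, -2]]
M³ = [[48, 14], [-28, -8]]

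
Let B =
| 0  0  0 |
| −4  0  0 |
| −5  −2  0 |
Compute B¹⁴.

B is strictly triangular, hence nilpotent: B³ = 0, so B¹⁴ = 0.

[[0, 0, 0], [0, 0, 0], [0, 0, 0]]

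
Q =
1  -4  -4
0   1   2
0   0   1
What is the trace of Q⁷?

Q = I + N where N = [[0, -4, -4], [0, 0, 2], [0, 0, 0]] is strictly upper-triangular, so N³ = 0.
(I + N)⁷ = I + 7·N + 21·N² = [[1, -28, -196], [0, 1, 14], [0, 0, 1]].

3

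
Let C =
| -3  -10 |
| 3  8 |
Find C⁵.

[[-1023, -2110], [633, 1298]]

tr C = 5 and det C = 6, so the characteristic polynomial is λ² − (5)λ + (6) with roots 3 and 2.
Eigenvectors give P = [[-5, -2], [3, 1]] with P⁻¹ = [[1, 2], [-3, -5]], and C = P·diag(3, 2)·P⁻¹.
Then C⁵ = P·diag(243, 32)·P⁻¹ = [[-1215, -64], [729, 32]] · [[1, 2], [-3, -5]] = [[-1023, -2110], [633, 1298]].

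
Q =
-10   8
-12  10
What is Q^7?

tr Q = 0 and det Q = -4, so the characteristic polynomial is λ² − (0)λ + (-4) with roots 2 and -2.
Eigenvectors give P = [[-2, 1], [-3, 1]] with P⁻¹ = [[1, -1], [3, -2]], and Q = P·diag(2, -2)·P⁻¹.
Then Q^7 = P·diag(128, -128)·P⁻¹ = [[-256, -128], [-384, -128]] · [[1, -1], [3, -2]] = [[-640, 512], [-768, 640]].

[[-640, 512], [-768, 640]]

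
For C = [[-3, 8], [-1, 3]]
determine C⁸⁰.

[[1, 0], [0, 1]]

C² = I (check: tr C = 0 and det C = -1), so C⁸⁰ = I since 80 is even.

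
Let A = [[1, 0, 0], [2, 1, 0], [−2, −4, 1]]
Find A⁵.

A = I + N where N = [[0, 0, 0], [2, 0, 0], [−2, −4, 0]] is strictly lower-triangular, so N³ = 0.
(I + N)⁵ = I + 5·N + 10·N² = [[1, 0, 0], [10, 1, 0], [−90, −20, 1]].

[[1, 0, 0], [10, 1, 0], [−90, −20, 1]]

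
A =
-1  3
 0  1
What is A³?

[[-1, 3], [0, 1]]

A² = I (check: tr A = 0 and det A = -1), so A³ = A since 3 is odd.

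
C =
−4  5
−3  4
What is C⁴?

C² = I (check: tr C = 0 and det C = −1), so C⁴ = I since 4 is even.

[[1, 0], [0, 1]]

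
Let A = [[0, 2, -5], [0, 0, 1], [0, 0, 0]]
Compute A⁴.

[[0, 0, 0], [0, 0, 0], [0, 0, 0]]

A is strictly triangular, hence nilpotent: A³ = 0, so A⁴ = 0.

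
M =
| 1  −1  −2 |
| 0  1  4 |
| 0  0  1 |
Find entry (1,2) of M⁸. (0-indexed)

32

M = I + N where N = [[0, −1, −2], [0, 0, 4], [0, 0, 0]] is strictly upper-triangular, so N³ = 0.
(I + N)⁸ = I + 8·N + 28·N² = [[1, −8, −128], [0, 1, 32], [0, 0, 1]].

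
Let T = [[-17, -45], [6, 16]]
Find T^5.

tr T = -1 and det T = -2, so the characteristic polynomial is λ² − (-1)λ + (-2) with roots -2 and 1.
Eigenvectors give P = [[3, 5], [-1, -2]] with P⁻¹ = [[2, 5], [-1, -3]], and T = P·diag(-2, 1)·P⁻¹.
Then T^5 = P·diag(-32, 1)·P⁻¹ = [[-96, 5], [32, -2]] · [[2, 5], [-1, -3]] = [[-197, -495], [66, 166]].

[[-197, -495], [66, 166]]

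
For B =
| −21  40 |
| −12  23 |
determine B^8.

[[−32799, 65600], [−19680, 39361]]

tr B = 2 and det B = −3, so the characteristic polynomial is λ² − (2)λ + (−3) with roots 3 and −1.
Eigenvectors give P = [[−5, 2], [−3, 1]] with P⁻¹ = [[1, −2], [3, −5]], and B = P·diag(3, −1)·P⁻¹.
Then B^8 = P·diag(6561, 1)·P⁻¹ = [[−32805, 2], [−19683, 1]] · [[1, −2], [3, −5]] = [[−32799, 65600], [−19680, 39361]].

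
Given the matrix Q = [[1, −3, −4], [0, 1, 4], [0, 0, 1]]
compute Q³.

[[1, −9, −48], [0, 1, 12], [0, 0, 1]]

Q = I + N where N = [[0, −3, −4], [0, 0, 4], [0, 0, 0]] is strictly upper-triangular, so N³ = 0.
(I + N)³ = I + 3·N + 3·N² = [[1, −9, −48], [0, 1, 12], [0, 0, 1]].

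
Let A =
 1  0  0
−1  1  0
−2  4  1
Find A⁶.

[[1, 0, 0], [−6, 1, 0], [−72, 24, 1]]

A = I + N where N = [[0, 0, 0], [−1, 0, 0], [−2, 4, 0]] is strictly lower-triangular, so N³ = 0.
(I + N)⁶ = I + 6·N + 15·N² = [[1, 0, 0], [−6, 1, 0], [−72, 24, 1]].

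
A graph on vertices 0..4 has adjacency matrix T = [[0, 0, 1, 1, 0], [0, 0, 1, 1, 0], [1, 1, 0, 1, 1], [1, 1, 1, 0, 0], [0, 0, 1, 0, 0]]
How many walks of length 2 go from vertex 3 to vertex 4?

1

The number of length-2 walks from vertex 3 to vertex 4 is entry (3,4) of T^2, where T is the adjacency matrix.
T^2 = [[2, 2, 1, 1, 1], [2, 2, 1, 1, 1], [1, 1, 4, 2, 0], [1, 1, 2, 3, 1], [1, 1, 0, 1, 1]]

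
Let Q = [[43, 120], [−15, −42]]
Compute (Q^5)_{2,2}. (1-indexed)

tr Q = 1 and det Q = −6, so the characteristic polynomial is λ² − (1)λ + (−6) with roots −2 and 3.
Eigenvectors give P = [[8, 3], [−3, −1]] with P⁻¹ = [[−1, −3], [3, 8]], and Q = P·diag(−2, 3)·P⁻¹.
Then Q^5 = P·diag(−32, 243)·P⁻¹ = [[−256, 729], [96, −243]] · [[−1, −3], [3, 8]] = [[2443, 6600], [−825, −2232]].

−2232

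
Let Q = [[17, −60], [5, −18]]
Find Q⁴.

[[−179, 780], [−65, 276]]

tr Q = −1 and det Q = −6, so the characteristic polynomial is λ² − (−1)λ + (−6) with roots 2 and −3.
Eigenvectors give P = [[−4, −3], [−1, −1]] with P⁻¹ = [[−1, 3], [1, −4]], and Q = P·diag(2, −3)·P⁻¹.
Then Q⁴ = P·diag(16, 81)·P⁻¹ = [[−64, −243], [−16, −81]] · [[−1, 3], [1, −4]] = [[−179, 780], [−65, 276]].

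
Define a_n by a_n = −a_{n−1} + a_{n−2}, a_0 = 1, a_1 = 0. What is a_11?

−55

With companion matrix C = [[−1, 1], [1, 0]], [a_n, a_{n−1}]ᵀ = C·[a_{n−1}, a_{n−2}]ᵀ, so [a_11, a_10]ᵀ = C^10·[a_1, a_0]ᵀ.
C^10 = [[89, −55], [−55, 34]], giving [a_11, a_10]ᵀ = [[−55], [34]].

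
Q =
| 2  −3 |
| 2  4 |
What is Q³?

Q² = [[−2, −18], [12, 10]]
Q³ = [[−40, −66], [44, 4]]

[[−40, −66], [44, 4]]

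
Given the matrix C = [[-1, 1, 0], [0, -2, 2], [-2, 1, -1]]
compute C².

[[1, -3, 2], [-4, 6, -6], [4, -5, 3]]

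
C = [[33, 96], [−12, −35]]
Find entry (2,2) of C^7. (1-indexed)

−19691

tr C = −2 and det C = −3, so the characteristic polynomial is λ² − (−2)λ + (−3) with roots 1 and −3.
Eigenvectors give P = [[−3, −8], [1, 3]] with P⁻¹ = [[−3, −8], [1, 3]], and C = P·diag(1, −3)·P⁻¹.
Then C^7 = P·diag(1, −2187)·P⁻¹ = [[−3, 17496], [1, −6561]] · [[−3, −8], [1, 3]] = [[17505, 52512], [−6564, −19691]].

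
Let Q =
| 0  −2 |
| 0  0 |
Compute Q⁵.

Q is strictly triangular, hence nilpotent: Q² = 0, so Q⁵ = 0.

[[0, 0], [0, 0]]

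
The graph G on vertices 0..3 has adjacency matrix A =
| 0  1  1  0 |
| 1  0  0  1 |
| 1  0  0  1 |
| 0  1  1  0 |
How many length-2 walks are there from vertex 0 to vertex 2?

0

The number of length-2 walks from vertex 0 to vertex 2 is entry (0,2) of A², where A is the adjacency matrix.
A² = [[2, 0, 0, 2], [0, 2, 2, 0], [0, 2, 2, 0], [2, 0, 0, 2]]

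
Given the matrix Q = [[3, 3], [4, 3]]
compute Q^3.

[[135, 117], [156, 135]]

Q^2 = [[21, 18], [24, 21]]
Q^3 = [[135, 117], [156, 135]]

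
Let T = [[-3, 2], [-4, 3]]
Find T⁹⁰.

[[1, 0], [0, 1]]

T² = I (check: tr T = 0 and det T = -1), so T⁹⁰ = I since 90 is even.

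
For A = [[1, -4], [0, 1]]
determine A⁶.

[[1, -24], [0, 1]]

A = I + N where N = [[0, -4], [0, 0]] is strictly upper-triangular, so N² = 0.
(I + N)⁶ = I + 6·N = [[1, -24], [0, 1]].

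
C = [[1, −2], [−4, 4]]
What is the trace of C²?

33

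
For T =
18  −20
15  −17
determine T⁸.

[[25476, −25220], [18915, −18659]]

tr T = 1 and det T = −6, so the characteristic polynomial is λ² − (1)λ + (−6) with roots 3 and −2.
Eigenvectors give P = [[4, 1], [3, 1]] with P⁻¹ = [[1, −1], [−3, 4]], and T = P·diag(3, −2)·P⁻¹.
Then T⁸ = P·diag(6561, 256)·P⁻¹ = [[26244, 256], [19683, 256]] · [[1, −1], [−3, 4]] = [[25476, −25220], [18915, −18659]].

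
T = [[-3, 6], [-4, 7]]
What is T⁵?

tr T = 4 and det T = 3, so the characteristic polynomial is λ² − (4)λ + (3) with roots 1 and 3.
Eigenvectors give P = [[-3, -1], [-2, -1]] with P⁻¹ = [[-1, 1], [2, -3]], and T = P·diag(1, 3)·P⁻¹.
Then T⁵ = P·diag(1, 243)·P⁻¹ = [[-3, -243], [-2, -243]] · [[-1, 1], [2, -3]] = [[-483, 726], [-484, 727]].

[[-483, 726], [-484, 727]]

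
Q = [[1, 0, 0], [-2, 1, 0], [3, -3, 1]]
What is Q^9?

Q = I + N where N = [[0, 0, 0], [-2, 0, 0], [3, -3, 0]] is strictly lower-triangular, so N^3 = 0.
(I + N)^9 = I + 9·N + 36·N^2 = [[1, 0, 0], [-18, 1, 0], [243, -27, 1]].

[[1, 0, 0], [-18, 1, 0], [243, -27, 1]]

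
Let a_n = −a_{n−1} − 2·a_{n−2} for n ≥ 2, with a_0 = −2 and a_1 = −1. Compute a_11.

21

With companion matrix M = [[−1, −2], [1, 0]], [a_n, a_{n−1}]ᵀ = M·[a_{n−1}, a_{n−2}]ᵀ, so [a_11, a_10]ᵀ = M¹⁰·[a_1, a_0]ᵀ.
M¹⁰ = [[23, −22], [11, 34]], giving [a_11, a_10]ᵀ = [[21], [−79]].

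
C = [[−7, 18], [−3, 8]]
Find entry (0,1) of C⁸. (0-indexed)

tr C = 1 and det C = −2, so the characteristic polynomial is λ² − (1)λ + (−2) with roots 2 and −1.
Eigenvectors give P = [[2, 3], [1, 1]] with P⁻¹ = [[−1, 3], [1, −2]], and C = P·diag(2, −1)·P⁻¹.
Then C⁸ = P·diag(256, 1)·P⁻¹ = [[512, 3], [256, 1]] · [[−1, 3], [1, −2]] = [[−509, 1530], [−255, 766]].

1530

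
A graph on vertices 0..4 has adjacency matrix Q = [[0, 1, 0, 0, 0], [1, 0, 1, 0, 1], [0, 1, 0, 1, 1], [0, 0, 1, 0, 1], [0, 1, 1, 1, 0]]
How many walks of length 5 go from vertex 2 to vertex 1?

37

The number of length-5 walks from vertex 2 to vertex 1 is entry (2,1) of Q⁵, where Q is the adjacency matrix.
Q² = [[1, 0, 1, 0, 1], [0, 3, 1, 2, 1], [1, 1, 3, 1, 2], [0, 2, 1, 2, 1], [1, 1, 2, 1, 3]]
Q³ = [[0, 3, 1, 2, 1], [3, 2, 6, 2, 6], [1, 6, 4, 5, 5], [2, 2, 5, 2, 5], [1, 6, 5, 5, 4]]
Q⁴ = [[3, 2, 6, 2, 6], [2, 15, 10, 12, 10], [6, 10, 16, 9, 15], [2, 12, 9, 10, 9], [6, 10, 15, 9, 16]]
Q⁵ = [[2, 15, 10, 12, 10], [15, 22, 37, 20, 37], [10, 37, 34, 31, 35], [12, 20, 31, 18, 31], [10, 37, 35, 31, 34]]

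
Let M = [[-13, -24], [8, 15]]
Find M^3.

[[-85, -168], [56, 111]]

tr M = 2 and det M = -3, so the characteristic polynomial is λ² − (2)λ + (-3) with roots -1 and 3.
Eigenvectors give P = [[2, -3], [-1, 2]] with P⁻¹ = [[2, 3], [1, 2]], and M = P·diag(-1, 3)·P⁻¹.
Then M^3 = P·diag(-1, 27)·P⁻¹ = [[-2, -81], [1, 54]] · [[2, 3], [1, 2]] = [[-85, -168], [56, 111]].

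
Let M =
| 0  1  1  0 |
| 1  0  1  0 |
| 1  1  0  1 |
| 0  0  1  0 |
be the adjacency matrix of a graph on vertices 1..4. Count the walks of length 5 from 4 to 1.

6

The number of length-5 walks from vertex 4 to vertex 1 is entry (4,1) of M⁵, where M is the adjacency matrix.
M² = [[2, 1, 1, 1], [1, 2, 1, 1], [1, 1, 3, 0], [1, 1, 0, 1]]
M³ = [[2, 3, 4, 1], [3, 2, 4, 1], [4, 4, 2, 3], [1, 1, 3, 0]]
M⁴ = [[7, 6, 6, 4], [6, 7, 6, 4], [6, 6, 11, 2], [4, 4, 2, 3]]
M⁵ = [[12, 13, 17, 6], [13, 12, 17, 6], [17, 17, 14, 11], [6, 6, 11, 2]]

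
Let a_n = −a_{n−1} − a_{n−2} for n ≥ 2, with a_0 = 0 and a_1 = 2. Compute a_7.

2

With companion matrix A = [[−1, −1], [1, 0]], [a_n, a_{n−1}]ᵀ = A·[a_{n−1}, a_{n−2}]ᵀ, so [a_7, a_6]ᵀ = A^6·[a_1, a_0]ᵀ.
A^6 = [[1, 0], [0, 1]], giving [a_7, a_6]ᵀ = [[2], [0]].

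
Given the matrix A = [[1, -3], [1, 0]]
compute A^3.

[[-5, 6], [-2, -3]]

A^2 = [[-2, -3], [1, -3]]
A^3 = [[-5, 6], [-2, -3]]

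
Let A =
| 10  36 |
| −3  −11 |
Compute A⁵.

[[100, 396], [−33, −131]]

tr A = −1 and det A = −2, so the characteristic polynomial is λ² − (−1)λ + (−2) with roots −2 and 1.
Eigenvectors give P = [[−3, −4], [1, 1]] with P⁻¹ = [[1, 4], [−1, −3]], and A = P·diag(−2, 1)·P⁻¹.
Then A⁵ = P·diag(−32, 1)·P⁻¹ = [[96, −4], [−32, 1]] · [[1, 4], [−1, −3]] = [[100, 396], [−33, −131]].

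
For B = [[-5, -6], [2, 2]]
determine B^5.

[[-125, -186], [62, 92]]

tr B = -3 and det B = 2, so the characteristic polynomial is λ² − (-3)λ + (2) with roots -2 and -1.
Eigenvectors give P = [[-2, -3], [1, 2]] with P⁻¹ = [[-2, -3], [1, 2]], and B = P·diag(-2, -1)·P⁻¹.
Then B^5 = P·diag(-32, -1)·P⁻¹ = [[64, 3], [-32, -2]] · [[-2, -3], [1, 2]] = [[-125, -186], [62, 92]].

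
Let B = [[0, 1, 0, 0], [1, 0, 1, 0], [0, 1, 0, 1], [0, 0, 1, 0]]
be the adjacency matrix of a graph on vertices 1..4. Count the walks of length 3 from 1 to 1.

0

The number of length-3 walks from vertex 1 to vertex 1 is entry (1,1) of B³, where B is the adjacency matrix.
B² = [[1, 0, 1, 0], [0, 2, 0, 1], [1, 0, 2, 0], [0, 1, 0, 1]]
B³ = [[0, 2, 0, 1], [2, 0, 3, 0], [0, 3, 0, 2], [1, 0, 2, 0]]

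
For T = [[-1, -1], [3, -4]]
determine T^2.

[[-2, 5], [-15, 13]]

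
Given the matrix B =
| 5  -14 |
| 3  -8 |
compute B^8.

[[-1529, 3570], [-765, 1786]]

tr B = -3 and det B = 2, so the characteristic polynomial is λ² − (-3)λ + (2) with roots -2 and -1.
Eigenvectors give P = [[2, 7], [1, 3]] with P⁻¹ = [[-3, 7], [1, -2]], and B = P·diag(-2, -1)·P⁻¹.
Then B^8 = P·diag(256, 1)·P⁻¹ = [[512, 7], [256, 3]] · [[-3, 7], [1, -2]] = [[-1529, 3570], [-765, 1786]].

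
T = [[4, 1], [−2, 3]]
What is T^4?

[[98, 147], [−294, −49]]

T^2 = [[14, 7], [−14, 7]]
T^3 = [[42, 35], [−70, 7]]
T^4 = [[98, 147], [−294, −49]]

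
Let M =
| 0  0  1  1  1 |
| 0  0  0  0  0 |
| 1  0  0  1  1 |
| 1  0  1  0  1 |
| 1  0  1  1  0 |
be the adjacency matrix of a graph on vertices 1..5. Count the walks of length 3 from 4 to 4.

6

The number of length-3 walks from vertex 4 to vertex 4 is entry (4,4) of M³, where M is the adjacency matrix.
M² = [[3, 0, 2, 2, 2], [0, 0, 0, 0, 0], [2, 0, 3, 2, 2], [2, 0, 2, 3, 2], [2, 0, 2, 2, 3]]
M³ = [[6, 0, 7, 7, 7], [0, 0, 0, 0, 0], [7, 0, 6, 7, 7], [7, 0, 7, 6, 7], [7, 0, 7, 7, 6]]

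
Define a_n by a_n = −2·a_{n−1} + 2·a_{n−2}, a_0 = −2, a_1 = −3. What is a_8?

1376

With companion matrix M = [[−2, 2], [1, 0]], [a_n, a_{n−1}]ᵀ = M·[a_{n−1}, a_{n−2}]ᵀ, so [a_8, a_7]ᵀ = M⁷·[a_1, a_0]ᵀ.
M⁷ = [[−896, 656], [328, −240]], giving [a_8, a_7]ᵀ = [[1376], [−504]].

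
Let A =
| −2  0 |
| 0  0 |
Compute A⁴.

[[16, 0], [0, 0]]

A² = [[4, 0], [0, 0]]
A³ = [[−8, 0], [0, 0]]
A⁴ = [[16, 0], [0, 0]]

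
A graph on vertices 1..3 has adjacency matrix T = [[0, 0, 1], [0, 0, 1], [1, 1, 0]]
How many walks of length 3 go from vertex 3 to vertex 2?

The number of length-3 walks from vertex 3 to vertex 2 is entry (3,2) of T³, where T is the adjacency matrix.
T² = [[1, 1, 0], [1, 1, 0], [0, 0, 2]]
T³ = [[0, 0, 2], [0, 0, 2], [2, 2, 0]]

2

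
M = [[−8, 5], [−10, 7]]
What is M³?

[[−62, 35], [−70, 43]]

tr M = −1 and det M = −6, so the characteristic polynomial is λ² − (−1)λ + (−6) with roots −3 and 2.
Eigenvectors give P = [[1, −1], [1, −2]] with P⁻¹ = [[2, −1], [1, −1]], and M = P·diag(−3, 2)·P⁻¹.
Then M³ = P·diag(−27, 8)·P⁻¹ = [[−27, −8], [−27, −16]] · [[2, −1], [1, −1]] = [[−62, 35], [−70, 43]].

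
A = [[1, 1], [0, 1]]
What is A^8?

[[1, 8], [0, 1]]

A = I + N where N = [[0, 1], [0, 0]] is strictly upper-triangular, so N^2 = 0.
(I + N)^8 = I + 8·N = [[1, 8], [0, 1]].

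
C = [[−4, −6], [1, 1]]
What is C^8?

tr C = −3 and det C = 2, so the characteristic polynomial is λ² − (−3)λ + (2) with roots −2 and −1.
Eigenvectors give P = [[−3, −2], [1, 1]] with P⁻¹ = [[−1, −2], [1, 3]], and C = P·diag(−2, −1)·P⁻¹.
Then C^8 = P·diag(256, 1)·P⁻¹ = [[−768, −2], [256, 1]] · [[−1, −2], [1, 3]] = [[766, 1530], [−255, −509]].

[[766, 1530], [−255, −509]]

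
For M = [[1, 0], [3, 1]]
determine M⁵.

[[1, 0], [15, 1]]

M = I + N where N = [[0, 0], [3, 0]] is strictly lower-triangular, so N² = 0.
(I + N)⁵ = I + 5·N = [[1, 0], [15, 1]].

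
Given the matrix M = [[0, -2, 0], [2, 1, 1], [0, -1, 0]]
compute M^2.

[[-4, -2, -2], [2, -4, 1], [-2, -1, -1]]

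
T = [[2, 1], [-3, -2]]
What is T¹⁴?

[[1, 0], [0, 1]]

T² = I (check: tr T = 0 and det T = -1), so T¹⁴ = I since 14 is even.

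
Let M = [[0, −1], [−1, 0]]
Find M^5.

M² = I (check: tr M = 0 and det M = −1), so M^5 = M since 5 is odd.

[[0, −1], [−1, 0]]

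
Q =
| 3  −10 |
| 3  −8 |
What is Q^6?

tr Q = −5 and det Q = 6, so the characteristic polynomial is λ² − (−5)λ + (6) with roots −2 and −3.
Eigenvectors give P = [[2, −5], [1, −3]] with P⁻¹ = [[3, −5], [1, −2]], and Q = P·diag(−2, −3)·P⁻¹.
Then Q^6 = P·diag(64, 729)·P⁻¹ = [[128, −3645], [64, −2187]] · [[3, −5], [1, −2]] = [[−3261, 6650], [−1995, 4054]].

[[−3261, 6650], [−1995, 4054]]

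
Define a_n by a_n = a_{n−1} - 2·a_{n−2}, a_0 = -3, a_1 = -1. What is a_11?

With companion matrix Q = [[1, -2], [1, 0]], [a_n, a_{n−1}]ᵀ = Q·[a_{n−1}, a_{n−2}]ᵀ, so [a_11, a_10]ᵀ = Q^10·[a_1, a_0]ᵀ.
Q^10 = [[23, 22], [-11, 34]], giving [a_11, a_10]ᵀ = [[-89], [-91]].

-89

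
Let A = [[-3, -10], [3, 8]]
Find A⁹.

[[-95343, -191710], [57513, 115538]]

tr A = 5 and det A = 6, so the characteristic polynomial is λ² − (5)λ + (6) with roots 3 and 2.
Eigenvectors give P = [[-5, -2], [3, 1]] with P⁻¹ = [[1, 2], [-3, -5]], and A = P·diag(3, 2)·P⁻¹.
Then A⁹ = P·diag(19683, 512)·P⁻¹ = [[-98415, -1024], [59049, 512]] · [[1, 2], [-3, -5]] = [[-95343, -191710], [57513, 115538]].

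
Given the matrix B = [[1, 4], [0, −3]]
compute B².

[[1, −8], [0, 9]]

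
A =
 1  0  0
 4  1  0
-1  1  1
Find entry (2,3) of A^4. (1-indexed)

0

A = I + N where N = [[0, 0, 0], [4, 0, 0], [-1, 1, 0]] is strictly lower-triangular, so N^3 = 0.
(I + N)^4 = I + 4·N + 6·N^2 = [[1, 0, 0], [16, 1, 0], [20, 4, 1]].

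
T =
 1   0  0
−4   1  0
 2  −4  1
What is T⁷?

[[1, 0, 0], [−28, 1, 0], [350, −28, 1]]

T = I + N where N = [[0, 0, 0], [−4, 0, 0], [2, −4, 0]] is strictly lower-triangular, so N³ = 0.
(I + N)⁷ = I + 7·N + 21·N² = [[1, 0, 0], [−28, 1, 0], [350, −28, 1]].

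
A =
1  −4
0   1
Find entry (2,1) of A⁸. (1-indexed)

0

A = I + N where N = [[0, −4], [0, 0]] is strictly upper-triangular, so N² = 0.
(I + N)⁸ = I + 8·N = [[1, −32], [0, 1]].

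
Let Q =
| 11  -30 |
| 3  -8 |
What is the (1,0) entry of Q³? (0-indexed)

21

tr Q = 3 and det Q = 2, so the characteristic polynomial is λ² − (3)λ + (2) with roots 1 and 2.
Eigenvectors give P = [[-3, 10], [-1, 3]] with P⁻¹ = [[3, -10], [1, -3]], and Q = P·diag(1, 2)·P⁻¹.
Then Q³ = P·diag(1, 8)·P⁻¹ = [[-3, 80], [-1, 24]] · [[3, -10], [1, -3]] = [[71, -210], [21, -62]].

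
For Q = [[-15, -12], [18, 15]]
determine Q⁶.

tr Q = 0 and det Q = -9, so the characteristic polynomial is λ² − (0)λ + (-9) with roots -3 and 3.
Eigenvectors give P = [[-1, -2], [1, 3]] with P⁻¹ = [[-3, -2], [1, 1]], and Q = P·diag(-3, 3)·P⁻¹.
Then Q⁶ = P·diag(729, 729)·P⁻¹ = [[-729, -1458], [729, 2187]] · [[-3, -2], [1, 1]] = [[729, 0], [0, 729]].

[[729, 0], [0, 729]]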